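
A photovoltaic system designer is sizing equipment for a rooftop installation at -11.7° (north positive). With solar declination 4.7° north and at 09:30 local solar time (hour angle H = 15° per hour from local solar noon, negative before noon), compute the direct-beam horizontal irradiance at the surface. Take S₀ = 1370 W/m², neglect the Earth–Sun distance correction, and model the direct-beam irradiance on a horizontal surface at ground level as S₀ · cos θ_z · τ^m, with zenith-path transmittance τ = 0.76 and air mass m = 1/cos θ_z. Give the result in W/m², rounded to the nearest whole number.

723 W/m²

Hour angle H = 15° × (9.5 − 12) = -37.50°.
With φ = -11.7°, δ = 4.7°, H = -37.50°: sin φ sin δ = -0.0166, cos φ cos δ cos H = 0.7743, so cos θ_z = 0.7577.
Air mass m = 1/cos θ_z = 1/0.7577 = 1.320; τ^m = 0.76^1.320 = 0.6961.
Surface direct beam = 1370 × 0.7577 × 0.6961 = 722.59 W/m².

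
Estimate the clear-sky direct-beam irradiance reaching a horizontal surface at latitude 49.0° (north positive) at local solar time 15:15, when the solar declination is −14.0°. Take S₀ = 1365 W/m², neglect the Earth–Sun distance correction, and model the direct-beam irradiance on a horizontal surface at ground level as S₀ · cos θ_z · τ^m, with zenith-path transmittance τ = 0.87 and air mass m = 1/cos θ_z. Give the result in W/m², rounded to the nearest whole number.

180 W/m²

Hour angle H = 15° × (15.25 − 12) = 48.75°.
With φ = 49.0°, δ = -14.0°, H = 48.75°: sin φ sin δ = -0.1826, cos φ cos δ cos H = 0.4197, so cos θ_z = 0.2371.
Air mass m = 1/cos θ_z = 1/0.2371 = 4.218; τ^m = 0.87^4.218 = 0.5558.
Surface direct beam = 1365 × 0.2371 × 0.5558 = 179.88 W/m².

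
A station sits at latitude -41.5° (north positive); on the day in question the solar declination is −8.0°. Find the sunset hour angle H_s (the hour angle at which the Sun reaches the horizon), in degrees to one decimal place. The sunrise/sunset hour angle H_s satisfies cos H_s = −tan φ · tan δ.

97.1°

−tan φ tan δ = −(-0.8847)(-0.1405) = -0.1243; H_s = arccos(-0.1243) = 97.14°.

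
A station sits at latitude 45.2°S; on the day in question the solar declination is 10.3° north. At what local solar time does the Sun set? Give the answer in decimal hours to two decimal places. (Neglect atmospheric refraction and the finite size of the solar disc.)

−tan φ tan δ = −(-1.0070)(0.1817) = 0.1830; H_s = arccos(0.1830) = 79.46°.
Sunset is at 12 + H_s/15 = 12 + 5.297 = 17.297 h local solar time.

17.30 h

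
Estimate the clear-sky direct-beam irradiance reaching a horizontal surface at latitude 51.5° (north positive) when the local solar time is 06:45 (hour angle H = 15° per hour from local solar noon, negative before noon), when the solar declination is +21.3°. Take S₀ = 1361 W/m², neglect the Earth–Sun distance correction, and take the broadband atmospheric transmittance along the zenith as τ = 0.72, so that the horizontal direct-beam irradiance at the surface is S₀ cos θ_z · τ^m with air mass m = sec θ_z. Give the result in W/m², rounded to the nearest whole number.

Hour angle H = 15° × (6.75 − 12) = -78.75°.
With φ = 51.5°, δ = 21.3°, H = -78.75°: sin φ sin δ = 0.2843, cos φ cos δ cos H = 0.1132, so cos θ_z = 0.3975.
Air mass m = 1/cos θ_z = 1/0.3975 = 2.516; τ^m = 0.72^2.516 = 0.4376.
Surface direct beam = 1361 × 0.3975 × 0.4376 = 236.74 W/m².

237 W/m²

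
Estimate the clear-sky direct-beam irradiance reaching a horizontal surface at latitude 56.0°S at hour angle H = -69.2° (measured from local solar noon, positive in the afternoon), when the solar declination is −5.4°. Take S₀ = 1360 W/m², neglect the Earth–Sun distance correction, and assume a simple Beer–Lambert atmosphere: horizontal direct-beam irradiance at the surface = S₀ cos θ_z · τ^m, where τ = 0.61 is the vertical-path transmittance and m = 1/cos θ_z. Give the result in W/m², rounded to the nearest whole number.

With φ = -56.0°, δ = -5.4°, H = -69.20°: sin φ sin δ = 0.0780, cos φ cos δ cos H = 0.1977, so cos θ_z = 0.2757.
Air mass m = 1/cos θ_z = 1/0.2757 = 3.627; τ^m = 0.61^3.627 = 0.1665.
Surface direct beam = 1360 × 0.2757 × 0.1665 = 62.43 W/m².

62 W/m²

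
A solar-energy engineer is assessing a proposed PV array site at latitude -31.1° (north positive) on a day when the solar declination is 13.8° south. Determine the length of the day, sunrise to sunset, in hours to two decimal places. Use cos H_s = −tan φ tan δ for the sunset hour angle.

13.14 hours

−tan φ tan δ = −(-0.6032)(-0.2456) = -0.1481; H_s = arccos(-0.1481) = 98.52°.
Day length = 2 H_s / 15° h⁻¹ = 197.04° / 15 = 13.136 h.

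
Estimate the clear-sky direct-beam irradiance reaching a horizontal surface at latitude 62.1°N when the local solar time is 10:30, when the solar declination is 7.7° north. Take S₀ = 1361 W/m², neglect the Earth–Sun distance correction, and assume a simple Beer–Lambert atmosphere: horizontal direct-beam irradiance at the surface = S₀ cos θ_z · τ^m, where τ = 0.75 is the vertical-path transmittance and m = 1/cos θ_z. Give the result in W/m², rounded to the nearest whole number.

Hour angle H = 15° × (10.5 − 12) = -22.50°.
With φ = 62.1°, δ = 7.7°, H = -22.50°: sin φ sin δ = 0.1184, cos φ cos δ cos H = 0.4284, so cos θ_z = 0.5468.
Air mass m = 1/cos θ_z = 1/0.5468 = 1.829; τ^m = 0.75^1.829 = 0.5909.
Surface direct beam = 1361 × 0.5468 × 0.5909 = 439.74 W/m².

440 W/m²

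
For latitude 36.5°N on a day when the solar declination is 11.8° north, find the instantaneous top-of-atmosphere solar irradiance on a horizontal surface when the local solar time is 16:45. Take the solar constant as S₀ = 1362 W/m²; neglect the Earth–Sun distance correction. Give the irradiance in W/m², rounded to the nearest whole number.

Hour angle H = 15° × (16.75 − 12) = 71.25°.
With φ = 36.5°, δ = 11.8°, H = 71.25°: sin φ sin δ = 0.1216, cos φ cos δ cos H = 0.2529, so cos θ_z = 0.3745.
Top-of-atmosphere irradiance = S₀ cos θ_z = 1362 × 0.3745 = 510.07 W/m².

510 W/m²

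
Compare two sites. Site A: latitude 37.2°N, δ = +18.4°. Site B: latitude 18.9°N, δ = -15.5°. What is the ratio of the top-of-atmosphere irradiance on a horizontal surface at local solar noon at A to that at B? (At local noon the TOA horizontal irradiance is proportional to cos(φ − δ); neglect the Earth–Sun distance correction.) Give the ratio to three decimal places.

1.147

A: cos θ_z = cos(37.2° − (18.4°)) = 0.9466.
B: cos θ_z = cos(18.9° − (-15.5°)) = 0.8251.
Ratio A/B = 0.9466 / 0.8251 = 1.1473.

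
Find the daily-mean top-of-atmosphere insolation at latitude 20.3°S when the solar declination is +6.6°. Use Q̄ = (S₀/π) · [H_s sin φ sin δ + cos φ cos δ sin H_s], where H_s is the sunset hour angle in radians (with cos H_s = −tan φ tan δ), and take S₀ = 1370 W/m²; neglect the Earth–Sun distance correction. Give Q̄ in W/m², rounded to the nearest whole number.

379 W/m²

The sunset hour angle satisfies cos H_s = −tan φ tan δ = 0.0428, giving H_s = 87.55°. In radians, H_s = 1.5280.
H_s sin φ sin δ = 1.5280 × -0.3469 × 0.1149 = -0.0609.
cos φ cos δ sin H_s = 0.9379 × 0.9934 × 0.9991 = 0.9309.
Q̄ = (1370/π) × (-0.0609 + 0.9309) = 436.08 × 0.8700 = 379.39 W/m².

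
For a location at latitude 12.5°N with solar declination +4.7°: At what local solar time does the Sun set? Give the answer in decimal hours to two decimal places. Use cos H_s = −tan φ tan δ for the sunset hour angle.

18.07 h

cos H_s = −tan(12.5°) · tan(4.7°) = -0.0182, so H_s = arccos(-0.0182) = 91.04°.
Sunset is at 12 + H_s/15 = 12 + 6.069 = 18.069 h local solar time.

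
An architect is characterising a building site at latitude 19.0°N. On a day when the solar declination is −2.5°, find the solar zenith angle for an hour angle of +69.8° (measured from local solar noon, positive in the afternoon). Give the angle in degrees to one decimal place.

71.8°

cos θ_z = sin(19.0°) sin(-2.5°) + cos(19.0°) cos(-2.5°) cos(69.80°) = -0.0142 + 0.3262 = 0.3120.
θ_z = arccos(0.3120) = 71.82°.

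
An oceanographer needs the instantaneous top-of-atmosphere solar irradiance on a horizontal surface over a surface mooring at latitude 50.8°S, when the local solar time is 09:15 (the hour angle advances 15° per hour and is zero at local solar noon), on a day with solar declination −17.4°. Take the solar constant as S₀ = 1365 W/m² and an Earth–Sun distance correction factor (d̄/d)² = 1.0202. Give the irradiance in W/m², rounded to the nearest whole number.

Hour angle H = 15° × (9.25 − 12) = -41.25°.
With φ = -50.8°, δ = -17.4°, H = -41.25°: sin φ sin δ = 0.2317, cos φ cos δ cos H = 0.4534, so cos θ_z = 0.6851.
Top-of-atmosphere irradiance = S₀ (d̄/d)² cos θ_z = 1365 × 1.0202 × 0.6851 = 954.05 W/m².

954 W/m²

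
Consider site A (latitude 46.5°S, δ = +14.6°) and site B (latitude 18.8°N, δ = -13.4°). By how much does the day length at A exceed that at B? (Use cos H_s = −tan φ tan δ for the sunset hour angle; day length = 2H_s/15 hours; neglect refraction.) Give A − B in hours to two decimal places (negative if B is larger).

-1.50 h

A: H_s = arccos(−tan -46.5° · tan 14.6°) = 74.07°, so 2H_s/15 = 9.8760 h.
B: H_s = arccos(−tan 18.8° · tan -13.4°) = 85.35°, so 2H_s/15 = 11.3800 h.
A − B = 9.8760 − 11.3800 = -1.5040 h.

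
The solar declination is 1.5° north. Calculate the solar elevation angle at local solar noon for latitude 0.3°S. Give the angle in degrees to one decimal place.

At local solar noon the hour angle is zero, so the elevation is 90° − |φ − δ| = 90° − |-0.3° − (1.5°)| = 90° − 1.8° = 88.2°.

88.2°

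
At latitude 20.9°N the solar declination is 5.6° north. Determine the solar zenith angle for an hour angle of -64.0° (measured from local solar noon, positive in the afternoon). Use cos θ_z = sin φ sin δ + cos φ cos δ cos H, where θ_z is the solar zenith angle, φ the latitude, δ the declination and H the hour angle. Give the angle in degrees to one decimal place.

63.7°

cos θ_z = sin φ sin δ + cos φ cos δ cos H = (0.3567)(0.0976) + (0.9342)(0.9952)(0.4384) = 0.4424.
θ_z = arccos(0.4424) = 63.74°.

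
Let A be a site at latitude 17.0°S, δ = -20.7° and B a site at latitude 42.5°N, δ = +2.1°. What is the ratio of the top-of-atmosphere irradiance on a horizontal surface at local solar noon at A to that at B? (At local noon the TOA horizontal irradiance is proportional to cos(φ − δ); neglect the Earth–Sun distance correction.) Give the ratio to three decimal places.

A: cos θ_z = cos(-17.0° − (-20.7°)) = 0.9979.
B: cos θ_z = cos(42.5° − (2.1°)) = 0.7615.
Ratio A/B = 0.9979 / 0.7615 = 1.3104.

1.310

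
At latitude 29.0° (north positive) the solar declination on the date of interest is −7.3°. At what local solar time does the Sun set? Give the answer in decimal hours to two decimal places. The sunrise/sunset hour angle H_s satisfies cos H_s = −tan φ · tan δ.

−tan φ tan δ = −(0.5543)(-0.1281) = 0.0710; H_s = arccos(0.0710) = 85.93°.
Sunset is at 12 + H_s/15 = 12 + 5.729 = 17.729 h local solar time.

17.73 h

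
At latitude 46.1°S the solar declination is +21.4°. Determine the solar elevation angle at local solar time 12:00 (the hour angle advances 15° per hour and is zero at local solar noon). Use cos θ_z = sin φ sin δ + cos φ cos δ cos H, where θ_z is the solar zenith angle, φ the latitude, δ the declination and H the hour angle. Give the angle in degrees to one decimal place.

22.5°

Hour angle H = 15° × (12 − 12) = 0.00°.
cos θ_z = sin φ sin δ + cos φ cos δ cos H = (-0.7206)(0.3649) + (0.6934)(0.9311)(1.0000) = 0.3827.
θ_z = arccos(0.3827) = 67.50°, so the elevation is 90° − 67.50° = 22.50°.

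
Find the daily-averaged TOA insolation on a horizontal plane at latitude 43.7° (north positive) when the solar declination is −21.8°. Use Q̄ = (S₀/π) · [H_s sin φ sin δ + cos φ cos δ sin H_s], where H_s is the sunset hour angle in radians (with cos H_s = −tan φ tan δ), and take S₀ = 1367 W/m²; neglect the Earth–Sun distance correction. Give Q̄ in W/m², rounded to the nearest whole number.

−tan φ tan δ = −(0.9556)(-0.4000) = 0.3822; H_s = arccos(0.3822) = 67.53°. In radians, H_s = 1.1786.
H_s sin φ sin δ = 1.1786 × 0.6909 × -0.3714 = -0.3024.
cos φ cos δ sin H_s = 0.7230 × 0.9285 × 0.9241 = 0.6204.
Q̄ = (1367/π) × (-0.3024 + 0.6204) = 435.13 × 0.3180 = 138.37 W/m².

138 W/m²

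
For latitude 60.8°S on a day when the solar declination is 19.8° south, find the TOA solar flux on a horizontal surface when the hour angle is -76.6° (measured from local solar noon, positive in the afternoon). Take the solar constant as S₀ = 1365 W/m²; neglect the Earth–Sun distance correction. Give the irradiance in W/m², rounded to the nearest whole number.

cos θ_z = sin φ sin δ + cos φ cos δ cos H = (-0.8729)(-0.3387) + (0.4879)(0.9409)(0.2317) = 0.4020.
Top-of-atmosphere irradiance = S₀ cos θ_z = 1365 × 0.4020 = 548.73 W/m².

549 W/m²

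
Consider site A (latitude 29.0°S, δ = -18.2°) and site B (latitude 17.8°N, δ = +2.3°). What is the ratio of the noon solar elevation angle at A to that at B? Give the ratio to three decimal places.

A: 90° − |-29.0 − (-18.2)| = 79.20°.
B: 90° − |17.8 − (2.3)| = 74.50°.
Ratio A/B = 79.2000 / 74.5000 = 1.0631.

1.063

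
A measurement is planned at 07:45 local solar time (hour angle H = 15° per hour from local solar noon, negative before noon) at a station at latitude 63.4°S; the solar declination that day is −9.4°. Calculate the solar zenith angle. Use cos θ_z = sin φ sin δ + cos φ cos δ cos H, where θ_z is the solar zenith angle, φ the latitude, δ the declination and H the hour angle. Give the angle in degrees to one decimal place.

Hour angle H = 15° × (7.75 − 12) = -63.75°.
With φ = -63.4°, δ = -9.4°, H = -63.75°: sin φ sin δ = 0.1460, cos φ cos δ cos H = 0.1954, so cos θ_z = 0.3414.
θ_z = arccos(0.3414) = 70.04°.

70.0°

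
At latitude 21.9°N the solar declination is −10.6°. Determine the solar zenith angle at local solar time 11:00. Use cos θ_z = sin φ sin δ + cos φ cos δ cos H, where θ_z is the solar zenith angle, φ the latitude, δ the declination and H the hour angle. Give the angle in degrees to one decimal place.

35.7°

Hour angle H = 15° × (11 − 12) = -15.00°.
cos θ_z = sin(21.9°) sin(-10.6°) + cos(21.9°) cos(-10.6°) cos(-15.00°) = -0.0686 + 0.8809 = 0.8123.
θ_z = arccos(0.8123) = 35.68°.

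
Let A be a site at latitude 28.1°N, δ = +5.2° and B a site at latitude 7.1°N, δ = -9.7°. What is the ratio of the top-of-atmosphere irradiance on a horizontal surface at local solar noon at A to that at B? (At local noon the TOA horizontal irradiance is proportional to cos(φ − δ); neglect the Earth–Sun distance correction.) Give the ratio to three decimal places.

A: cos θ_z = cos(28.1° − (5.2°)) = 0.9212.
B: cos θ_z = cos(7.1° − (-9.7°)) = 0.9573.
Ratio A/B = 0.9212 / 0.9573 = 0.9623.

0.962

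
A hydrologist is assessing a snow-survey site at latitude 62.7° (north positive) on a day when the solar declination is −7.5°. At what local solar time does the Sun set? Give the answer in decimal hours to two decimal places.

−tan φ tan δ = −(1.9375)(-0.1317) = 0.2552; H_s = arccos(0.2552) = 75.21°.
Sunset is at 12 + H_s/15 = 12 + 5.014 = 17.014 h local solar time.

17.01 h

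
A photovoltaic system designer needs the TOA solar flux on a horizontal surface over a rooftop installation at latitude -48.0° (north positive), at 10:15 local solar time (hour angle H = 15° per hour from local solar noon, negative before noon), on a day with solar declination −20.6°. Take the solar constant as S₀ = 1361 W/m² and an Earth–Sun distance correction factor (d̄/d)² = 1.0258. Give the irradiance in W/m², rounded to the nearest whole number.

1149 W/m²

Hour angle H = 15° × (10.25 − 12) = -26.25°.
cos θ_z = sin φ sin δ + cos φ cos δ cos H = (-0.7431)(-0.3518) + (0.6691)(0.9361)(0.8969) = 0.8232.
Top-of-atmosphere irradiance = S₀ (d̄/d)² cos θ_z = 1361 × 1.0258 × 0.8232 = 1149.28 W/m².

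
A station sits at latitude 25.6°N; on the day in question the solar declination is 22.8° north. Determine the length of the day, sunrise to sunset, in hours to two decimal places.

cos H_s = −tan(25.6°) · tan(22.8°) = -0.2014, so H_s = arccos(-0.2014) = 101.62°.
Day length = 2 H_s / 15° h⁻¹ = 203.24° / 15 = 13.549 h.

13.55 hours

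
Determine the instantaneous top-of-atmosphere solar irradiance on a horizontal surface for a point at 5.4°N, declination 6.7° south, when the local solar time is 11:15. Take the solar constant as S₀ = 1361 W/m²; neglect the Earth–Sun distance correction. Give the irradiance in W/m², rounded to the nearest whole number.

1305 W/m²

Hour angle H = 15° × (11.25 − 12) = -11.25°.
With φ = 5.4°, δ = -6.7°, H = -11.25°: sin φ sin δ = -0.0110, cos φ cos δ cos H = 0.9698, so cos θ_z = 0.9588.
Top-of-atmosphere irradiance = S₀ cos θ_z = 1361 × 0.9588 = 1304.93 W/m².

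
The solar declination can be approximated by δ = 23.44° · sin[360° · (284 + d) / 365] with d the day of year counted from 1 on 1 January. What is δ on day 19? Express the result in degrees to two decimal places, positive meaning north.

-20.53°

360 × (284 + 19) / 365 = 298.849°; sin(298.849°) = -0.8759.
δ = 23.44 × -0.8759 = -20.531° ≈ -20.53°.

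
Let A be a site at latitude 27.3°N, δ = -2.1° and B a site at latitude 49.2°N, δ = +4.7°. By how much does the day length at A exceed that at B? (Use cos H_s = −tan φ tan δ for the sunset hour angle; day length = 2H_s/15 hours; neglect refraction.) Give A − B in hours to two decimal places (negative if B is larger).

-0.87 h

A: H_s = arccos(−tan 27.3° · tan -2.1°) = 88.92°, so 2H_s/15 = 11.8560 h.
B: H_s = arccos(−tan 49.2° · tan 4.7°) = 95.47°, so 2H_s/15 = 12.7293 h.
A − B = 11.8560 − 12.7293 = -0.8733 h.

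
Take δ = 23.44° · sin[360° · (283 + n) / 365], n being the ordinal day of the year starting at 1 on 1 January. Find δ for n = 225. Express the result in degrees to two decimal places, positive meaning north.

+14.74°

360 × (283 + 225) / 365 = 501.041°; sin(501.041°) = 0.6288.
δ = 23.44 × 0.6288 = 14.739° ≈ +14.74°.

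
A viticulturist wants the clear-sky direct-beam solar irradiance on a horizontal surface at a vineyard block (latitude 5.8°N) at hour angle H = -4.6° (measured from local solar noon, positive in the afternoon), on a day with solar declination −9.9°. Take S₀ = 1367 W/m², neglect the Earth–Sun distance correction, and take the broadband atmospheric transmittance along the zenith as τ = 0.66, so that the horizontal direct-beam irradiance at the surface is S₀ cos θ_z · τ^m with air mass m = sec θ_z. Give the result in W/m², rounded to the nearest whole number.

cos θ_z = sin(5.8°) sin(-9.9°) + cos(5.8°) cos(-9.9°) cos(-4.60°) = -0.0174 + 0.9769 = 0.9595.
Air mass m = 1/cos θ_z = 1/0.9595 = 1.042; τ^m = 0.66^1.042 = 0.6486.
Surface direct beam = 1367 × 0.9595 × 0.6486 = 850.73 W/m².

851 W/m²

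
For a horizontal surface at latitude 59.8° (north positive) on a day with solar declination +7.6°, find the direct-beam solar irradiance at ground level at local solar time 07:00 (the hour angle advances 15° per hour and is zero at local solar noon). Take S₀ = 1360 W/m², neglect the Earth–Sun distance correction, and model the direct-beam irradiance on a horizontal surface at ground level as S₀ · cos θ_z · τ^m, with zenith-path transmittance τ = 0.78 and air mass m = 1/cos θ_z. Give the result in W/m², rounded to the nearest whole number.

119 W/m²

Hour angle H = 15° × (7 − 12) = -75.00°.
cos θ_z = sin(59.8°) sin(7.6°) + cos(59.8°) cos(7.6°) cos(-75.00°) = 0.1143 + 0.1290 = 0.2433.
Air mass m = 1/cos θ_z = 1/0.2433 = 4.110; τ^m = 0.78^4.110 = 0.3602.
Surface direct beam = 1360 × 0.2433 × 0.3602 = 119.19 W/m².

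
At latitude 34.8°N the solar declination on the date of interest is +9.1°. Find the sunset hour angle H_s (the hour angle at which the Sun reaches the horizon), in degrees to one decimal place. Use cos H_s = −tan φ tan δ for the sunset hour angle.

96.4°

−tan φ tan δ = −(0.6950)(0.1602) = -0.1113; H_s = arccos(-0.1113) = 96.39°.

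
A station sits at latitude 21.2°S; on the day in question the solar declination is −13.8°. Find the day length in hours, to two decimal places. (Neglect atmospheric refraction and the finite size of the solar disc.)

−tan φ tan δ = −(-0.3879)(-0.2456) = -0.0953; H_s = arccos(-0.0953) = 95.47°.
Day length = 2 H_s / 15° h⁻¹ = 190.94° / 15 = 12.729 h.

12.73 hours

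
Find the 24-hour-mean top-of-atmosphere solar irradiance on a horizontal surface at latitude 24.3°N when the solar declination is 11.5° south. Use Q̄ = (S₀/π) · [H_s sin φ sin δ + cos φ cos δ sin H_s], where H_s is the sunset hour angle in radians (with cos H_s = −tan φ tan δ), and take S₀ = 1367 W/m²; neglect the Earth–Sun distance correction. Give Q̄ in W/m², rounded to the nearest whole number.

−tan φ tan δ = −(0.4515)(-0.2035) = 0.0919; H_s = arccos(0.0919) = 84.73°. In radians, H_s = 1.4788.
H_s sin φ sin δ = 1.4788 × 0.4115 × -0.1994 = -0.1213.
cos φ cos δ sin H_s = 0.9114 × 0.9799 × 0.9958 = 0.8893.
Q̄ = (1367/π) × (-0.1213 + 0.8893) = 435.13 × 0.7680 = 334.18 W/m².

334 W/m²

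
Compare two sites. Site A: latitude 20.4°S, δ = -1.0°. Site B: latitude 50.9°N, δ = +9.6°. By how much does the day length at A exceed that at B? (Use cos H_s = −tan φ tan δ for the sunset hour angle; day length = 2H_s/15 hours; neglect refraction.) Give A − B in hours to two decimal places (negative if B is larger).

A: H_s = arccos(−tan -20.4° · tan -1.0°) = 90.37°, so 2H_s/15 = 12.0493 h.
B: H_s = arccos(−tan 50.9° · tan 9.6°) = 102.01°, so 2H_s/15 = 13.6013 h.
A − B = 12.0493 − 13.6013 = -1.5520 h.

-1.55 h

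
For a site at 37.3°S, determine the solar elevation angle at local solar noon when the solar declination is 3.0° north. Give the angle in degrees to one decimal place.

49.7°

At local solar noon the hour angle is zero, so the elevation is 90° − |φ − δ| = 90° − |-37.3° − (3.0°)| = 90° − 40.3° = 49.7°.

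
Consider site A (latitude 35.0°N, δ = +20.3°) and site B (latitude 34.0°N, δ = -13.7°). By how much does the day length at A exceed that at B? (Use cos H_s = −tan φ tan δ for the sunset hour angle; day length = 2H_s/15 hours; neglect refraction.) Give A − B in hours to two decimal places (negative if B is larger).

A: H_s = arccos(−tan 35.0° · tan 20.3°) = 105.01°, so 2H_s/15 = 14.0013 h.
B: H_s = arccos(−tan 34.0° · tan -13.7°) = 80.54°, so 2H_s/15 = 10.7387 h.
A − B = 14.0013 − 10.7387 = 3.2626 h.

+3.26 h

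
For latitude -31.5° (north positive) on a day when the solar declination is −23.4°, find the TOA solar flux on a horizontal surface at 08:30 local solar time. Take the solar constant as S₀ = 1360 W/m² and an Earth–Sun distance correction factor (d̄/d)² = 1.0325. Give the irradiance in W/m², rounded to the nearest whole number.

Hour angle H = 15° × (8.5 − 12) = -52.50°.
cos θ_z = sin(-31.5°) sin(-23.4°) + cos(-31.5°) cos(-23.4°) cos(-52.50°) = 0.2075 + 0.4764 = 0.6839.
Top-of-atmosphere irradiance = S₀ (d̄/d)² cos θ_z = 1360 × 1.0325 × 0.6839 = 960.33 W/m².

960 W/m²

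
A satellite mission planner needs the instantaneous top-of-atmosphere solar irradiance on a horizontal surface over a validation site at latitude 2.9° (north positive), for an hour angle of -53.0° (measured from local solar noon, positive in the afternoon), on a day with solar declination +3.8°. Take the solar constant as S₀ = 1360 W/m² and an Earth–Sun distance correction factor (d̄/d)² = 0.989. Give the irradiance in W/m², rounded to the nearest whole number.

With φ = 2.9°, δ = 3.8°, H = -53.00°: sin φ sin δ = 0.0034, cos φ cos δ cos H = 0.5997, so cos θ_z = 0.6031.
Top-of-atmosphere irradiance = S₀ (d̄/d)² cos θ_z = 1360 × 0.989 × 0.6031 = 811.19 W/m².

811 W/m²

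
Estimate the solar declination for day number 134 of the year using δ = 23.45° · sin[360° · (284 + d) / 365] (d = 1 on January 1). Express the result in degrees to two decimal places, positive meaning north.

+18.55°

360 × (284 + 134) / 365 = 412.274°; sin(412.274°) = 0.7909.
δ = 23.45 × 0.7909 = 18.547° ≈ +18.55°.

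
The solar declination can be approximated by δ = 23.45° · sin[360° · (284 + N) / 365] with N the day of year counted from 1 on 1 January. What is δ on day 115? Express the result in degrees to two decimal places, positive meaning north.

+12.95°

360 × (284 + 115) / 365 = 393.534°; sin(393.534°) = 0.5524.
δ = 23.45 × 0.5524 = 12.954° ≈ +12.95°.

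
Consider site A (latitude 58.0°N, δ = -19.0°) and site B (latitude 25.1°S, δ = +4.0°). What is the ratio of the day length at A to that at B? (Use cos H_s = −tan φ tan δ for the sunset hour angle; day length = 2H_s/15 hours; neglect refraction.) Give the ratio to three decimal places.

0.642

A: H_s = arccos(−tan 58.0° · tan -19.0°) = 56.56°, so 2H_s/15 = 7.5413 h.
B: H_s = arccos(−tan -25.1° · tan 4.0°) = 88.12°, so 2H_s/15 = 11.7493 h.
Ratio A/B = 7.5413 / 11.7493 = 0.6419.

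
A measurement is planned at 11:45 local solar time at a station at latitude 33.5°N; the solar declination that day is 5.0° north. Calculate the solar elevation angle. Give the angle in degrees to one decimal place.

Hour angle H = 15° × (11.75 − 12) = -3.75°.
With φ = 33.5°, δ = 5.0°, H = -3.75°: sin φ sin δ = 0.0481, cos φ cos δ cos H = 0.8289, so cos θ_z = 0.8770.
θ_z = arccos(0.8770) = 28.72°, so the elevation is 90° − 28.72° = 61.28°.

61.3°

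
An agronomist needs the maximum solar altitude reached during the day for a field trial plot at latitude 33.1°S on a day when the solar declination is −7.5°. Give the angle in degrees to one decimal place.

At local solar noon the hour angle is zero, so the elevation is 90° − |φ − δ| = 90° − |-33.1° − (-7.5°)| = 90° − 25.6° = 64.4°.

64.4°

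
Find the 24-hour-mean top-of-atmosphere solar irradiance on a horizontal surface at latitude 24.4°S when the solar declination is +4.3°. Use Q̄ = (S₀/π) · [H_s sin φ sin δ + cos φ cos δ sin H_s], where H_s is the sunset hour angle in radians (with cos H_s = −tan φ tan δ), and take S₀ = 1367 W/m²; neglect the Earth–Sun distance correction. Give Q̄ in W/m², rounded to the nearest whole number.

The sunset hour angle satisfies cos H_s = −tan φ tan δ = 0.0341, giving H_s = 88.05°. In radians, H_s = 1.5368.
H_s sin φ sin δ = 1.5368 × -0.4131 × 0.0750 = -0.0476.
cos φ cos δ sin H_s = 0.9107 × 0.9972 × 0.9994 = 0.9076.
Q̄ = (1367/π) × (-0.0476 + 0.9076) = 435.13 × 0.8600 = 374.21 W/m².

374 W/m²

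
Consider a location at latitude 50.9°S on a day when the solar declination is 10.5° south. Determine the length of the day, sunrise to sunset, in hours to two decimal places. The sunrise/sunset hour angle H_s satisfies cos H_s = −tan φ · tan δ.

The sunset hour angle satisfies cos H_s = −tan φ tan δ = -0.2281, giving H_s = 103.19°.
Day length = 2 H_s / 15° h⁻¹ = 206.38° / 15 = 13.759 h.

13.76 hours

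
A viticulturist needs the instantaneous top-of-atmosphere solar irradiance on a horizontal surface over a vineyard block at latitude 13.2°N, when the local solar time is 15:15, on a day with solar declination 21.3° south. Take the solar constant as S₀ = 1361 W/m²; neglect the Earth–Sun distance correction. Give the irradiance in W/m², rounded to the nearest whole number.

Hour angle H = 15° × (15.25 − 12) = 48.75°.
With φ = 13.2°, δ = -21.3°, H = 48.75°: sin φ sin δ = -0.0829, cos φ cos δ cos H = 0.5981, so cos θ_z = 0.5152.
Top-of-atmosphere irradiance = S₀ cos θ_z = 1361 × 0.5152 = 701.19 W/m².

701 W/m²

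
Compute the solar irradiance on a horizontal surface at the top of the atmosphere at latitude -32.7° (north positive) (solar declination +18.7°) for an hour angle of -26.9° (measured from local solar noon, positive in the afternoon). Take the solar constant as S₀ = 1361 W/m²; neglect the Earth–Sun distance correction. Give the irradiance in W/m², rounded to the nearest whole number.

732 W/m²

cos θ_z = sin(-32.7°) sin(18.7°) + cos(-32.7°) cos(18.7°) cos(-26.90°) = -0.1732 + 0.7108 = 0.5376.
Top-of-atmosphere irradiance = S₀ cos θ_z = 1361 × 0.5376 = 731.67 W/m².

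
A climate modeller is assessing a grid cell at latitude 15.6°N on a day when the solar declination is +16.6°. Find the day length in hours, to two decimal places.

The sunset hour angle satisfies cos H_s = −tan φ tan δ = -0.0832, giving H_s = 94.77°.
Day length = 2 H_s / 15° h⁻¹ = 189.54° / 15 = 12.636 h.

12.64 hours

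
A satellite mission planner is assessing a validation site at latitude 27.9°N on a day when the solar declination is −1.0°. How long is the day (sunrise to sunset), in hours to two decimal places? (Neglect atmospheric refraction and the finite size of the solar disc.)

The sunset hour angle satisfies cos H_s = −tan φ tan δ = 0.0092, giving H_s = 89.47°.
Day length = 2 H_s / 15° h⁻¹ = 178.94° / 15 = 11.929 h.

11.93 hours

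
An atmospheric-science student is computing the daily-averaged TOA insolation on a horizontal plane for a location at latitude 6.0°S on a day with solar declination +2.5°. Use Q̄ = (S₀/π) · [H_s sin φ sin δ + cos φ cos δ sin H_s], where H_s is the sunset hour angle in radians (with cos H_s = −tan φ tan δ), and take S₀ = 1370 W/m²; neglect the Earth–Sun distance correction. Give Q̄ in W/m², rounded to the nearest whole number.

430 W/m²

cos H_s = −tan(-6.0°) · tan(2.5°) = 0.0046, so H_s = arccos(0.0046) = 89.74°. In radians, H_s = 1.5663.
H_s sin φ sin δ = 1.5663 × -0.1045 × 0.0436 = -0.0071.
cos φ cos δ sin H_s = 0.9945 × 0.9990 × 1.0000 = 0.9935.
Q̄ = (1370/π) × (-0.0071 + 0.9935) = 436.08 × 0.9864 = 430.15 W/m².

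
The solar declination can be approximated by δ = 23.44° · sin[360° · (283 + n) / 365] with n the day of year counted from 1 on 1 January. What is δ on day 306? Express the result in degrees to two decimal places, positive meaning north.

360 × (283 + 306) / 365 = 580.932°; sin(580.932°) = -0.6552.
δ = 23.44 × -0.6552 = -15.358° ≈ -15.36°.

-15.36°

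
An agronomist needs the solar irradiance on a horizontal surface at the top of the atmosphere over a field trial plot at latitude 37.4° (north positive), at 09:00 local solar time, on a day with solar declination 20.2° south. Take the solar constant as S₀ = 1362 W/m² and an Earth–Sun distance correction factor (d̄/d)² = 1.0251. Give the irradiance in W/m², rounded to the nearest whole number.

Hour angle H = 15° × (9 − 12) = -45.00°.
With φ = 37.4°, δ = -20.2°, H = -45.00°: sin φ sin δ = -0.2097, cos φ cos δ cos H = 0.5272, so cos θ_z = 0.3175.
Top-of-atmosphere irradiance = S₀ (d̄/d)² cos θ_z = 1362 × 1.0251 × 0.3175 = 443.29 W/m².

443 W/m²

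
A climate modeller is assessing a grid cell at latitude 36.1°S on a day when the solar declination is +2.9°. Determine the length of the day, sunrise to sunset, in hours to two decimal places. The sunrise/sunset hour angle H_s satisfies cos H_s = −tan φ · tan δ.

11.72 hours

−tan φ tan δ = −(-0.7292)(0.0507) = 0.0370; H_s = arccos(0.0370) = 87.88°.
Day length = 2 H_s / 15° h⁻¹ = 175.76° / 15 = 11.717 h.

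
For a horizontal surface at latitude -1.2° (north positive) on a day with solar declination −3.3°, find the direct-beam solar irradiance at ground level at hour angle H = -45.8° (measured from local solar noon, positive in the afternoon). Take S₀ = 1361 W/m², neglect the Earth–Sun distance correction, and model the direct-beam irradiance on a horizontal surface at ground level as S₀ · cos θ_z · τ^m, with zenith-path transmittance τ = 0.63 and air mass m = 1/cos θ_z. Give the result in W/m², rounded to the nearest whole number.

With φ = -1.2°, δ = -3.3°, H = -45.80°: sin φ sin δ = 0.0012, cos φ cos δ cos H = 0.6959, so cos θ_z = 0.6971.
Air mass m = 1/cos θ_z = 1/0.6971 = 1.435; τ^m = 0.63^1.435 = 0.5153.
Surface direct beam = 1361 × 0.6971 × 0.5153 = 488.89 W/m².

489 W/m²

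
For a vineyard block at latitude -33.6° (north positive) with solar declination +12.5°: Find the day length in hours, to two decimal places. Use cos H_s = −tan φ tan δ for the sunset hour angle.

cos H_s = −tan(-33.6°) · tan(12.5°) = 0.1473, so H_s = arccos(0.1473) = 81.53°.
Day length = 2 H_s / 15° h⁻¹ = 163.06° / 15 = 10.871 h.

10.87 hours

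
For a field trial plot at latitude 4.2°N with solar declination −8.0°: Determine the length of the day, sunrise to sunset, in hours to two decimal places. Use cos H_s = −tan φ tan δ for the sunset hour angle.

11.92 hours

−tan φ tan δ = −(0.0734)(-0.1405) = 0.0103; H_s = arccos(0.0103) = 89.41°.
Day length = 2 H_s / 15° h⁻¹ = 178.82° / 15 = 11.921 h.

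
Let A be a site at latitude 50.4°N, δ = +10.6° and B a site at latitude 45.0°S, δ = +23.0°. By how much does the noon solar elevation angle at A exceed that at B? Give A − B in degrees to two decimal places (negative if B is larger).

+28.20°

A: 90° − |50.4 − (10.6)| = 50.20°.
B: 90° − |-45.0 − (23.0)| = 22.00°.
A − B = 50.20 − 22.00 = 28.20°.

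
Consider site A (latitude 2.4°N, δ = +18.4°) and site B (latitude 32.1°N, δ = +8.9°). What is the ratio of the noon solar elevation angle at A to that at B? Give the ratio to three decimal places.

1.108

A: 90° − |2.4 − (18.4)| = 74.00°.
B: 90° − |32.1 − (8.9)| = 66.80°.
Ratio A/B = 74.0000 / 66.8000 = 1.1078.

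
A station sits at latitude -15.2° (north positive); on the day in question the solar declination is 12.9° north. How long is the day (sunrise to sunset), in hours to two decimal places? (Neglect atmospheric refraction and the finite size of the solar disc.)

cos H_s = −tan(-15.2°) · tan(12.9°) = 0.0622, so H_s = arccos(0.0622) = 86.43°.
Day length = 2 H_s / 15° h⁻¹ = 172.86° / 15 = 11.524 h.

11.52 hours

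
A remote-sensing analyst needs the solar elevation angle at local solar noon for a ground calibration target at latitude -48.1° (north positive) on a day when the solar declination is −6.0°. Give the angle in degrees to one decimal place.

At local solar noon the hour angle is zero, so the elevation is 90° − |φ − δ| = 90° − |-48.1° − (-6.0°)| = 90° − 42.1° = 47.9°.

47.9°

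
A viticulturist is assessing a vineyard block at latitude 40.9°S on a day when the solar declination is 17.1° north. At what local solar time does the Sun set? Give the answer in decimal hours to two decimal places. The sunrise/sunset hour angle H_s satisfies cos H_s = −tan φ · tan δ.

The sunset hour angle satisfies cos H_s = −tan φ tan δ = 0.2665, giving H_s = 74.54°.
Sunset is at 12 + H_s/15 = 12 + 4.969 = 16.969 h local solar time.

16.97 h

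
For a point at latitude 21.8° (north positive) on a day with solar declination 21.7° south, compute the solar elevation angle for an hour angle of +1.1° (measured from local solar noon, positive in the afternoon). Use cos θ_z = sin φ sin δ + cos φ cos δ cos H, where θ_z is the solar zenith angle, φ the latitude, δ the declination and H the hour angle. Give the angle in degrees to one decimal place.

cos θ_z = sin φ sin δ + cos φ cos δ cos H = (0.3714)(-0.3697) + (0.9285)(0.9291)(0.9998) = 0.7252.
θ_z = arccos(0.7252) = 43.51°, so the elevation is 90° − 43.51° = 46.49°.

46.5°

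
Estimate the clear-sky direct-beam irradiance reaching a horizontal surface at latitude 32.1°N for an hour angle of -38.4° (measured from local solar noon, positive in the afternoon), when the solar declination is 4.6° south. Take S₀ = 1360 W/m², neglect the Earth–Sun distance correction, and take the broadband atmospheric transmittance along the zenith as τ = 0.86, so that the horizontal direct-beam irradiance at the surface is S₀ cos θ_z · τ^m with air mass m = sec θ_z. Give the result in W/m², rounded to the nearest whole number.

cos θ_z = sin(32.1°) sin(-4.6°) + cos(32.1°) cos(-4.6°) cos(-38.40°) = -0.0426 + 0.6617 = 0.6191.
Air mass m = 1/cos θ_z = 1/0.6191 = 1.615; τ^m = 0.86^1.615 = 0.7838.
Surface direct beam = 1360 × 0.6191 × 0.7838 = 659.94 W/m².

660 W/m²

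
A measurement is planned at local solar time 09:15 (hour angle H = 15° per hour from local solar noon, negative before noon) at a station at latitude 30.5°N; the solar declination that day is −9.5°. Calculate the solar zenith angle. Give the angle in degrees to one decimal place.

56.3°

Hour angle H = 15° × (9.25 − 12) = -41.25°.
With φ = 30.5°, δ = -9.5°, H = -41.25°: sin φ sin δ = -0.0838, cos φ cos δ cos H = 0.6389, so cos θ_z = 0.5551.
θ_z = arccos(0.5551) = 56.28°.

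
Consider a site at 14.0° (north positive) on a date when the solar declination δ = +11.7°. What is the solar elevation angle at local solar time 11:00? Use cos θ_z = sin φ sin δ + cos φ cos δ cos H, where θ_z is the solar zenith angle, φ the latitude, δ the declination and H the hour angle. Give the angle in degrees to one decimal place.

75.2°

Hour angle H = 15° × (11 − 12) = -15.00°.
cos θ_z = sin φ sin δ + cos φ cos δ cos H = (0.2419)(0.2028) + (0.9703)(0.9792)(0.9659) = 0.9668.
θ_z = arccos(0.9668) = 14.81°, so the elevation is 90° − 14.81° = 75.19°.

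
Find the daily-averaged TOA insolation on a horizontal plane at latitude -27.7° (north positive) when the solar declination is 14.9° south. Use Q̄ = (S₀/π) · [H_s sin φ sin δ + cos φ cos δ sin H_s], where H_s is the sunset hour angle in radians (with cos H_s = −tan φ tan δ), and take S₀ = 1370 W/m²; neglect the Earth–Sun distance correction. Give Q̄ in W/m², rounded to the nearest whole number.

459 W/m²

cos H_s = −tan(-27.7°) · tan(-14.9°) = -0.1397, so H_s = arccos(-0.1397) = 98.03°. In radians, H_s = 1.7109.
H_s sin φ sin δ = 1.7109 × -0.4648 × -0.2571 = 0.2045.
cos φ cos δ sin H_s = 0.8854 × 0.9664 × 0.9902 = 0.8473.
Q̄ = (1370/π) × (0.2045 + 0.8473) = 436.08 × 1.0518 = 458.67 W/m².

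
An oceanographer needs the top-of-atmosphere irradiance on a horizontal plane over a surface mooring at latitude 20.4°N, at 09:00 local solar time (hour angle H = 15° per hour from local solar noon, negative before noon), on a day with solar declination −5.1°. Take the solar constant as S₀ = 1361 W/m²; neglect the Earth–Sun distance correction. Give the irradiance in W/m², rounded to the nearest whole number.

Hour angle H = 15° × (9 − 12) = -45.00°.
cos θ_z = sin(20.4°) sin(-5.1°) + cos(20.4°) cos(-5.1°) cos(-45.00°) = -0.0310 + 0.6601 = 0.6291.
Top-of-atmosphere irradiance = S₀ cos θ_z = 1361 × 0.6291 = 856.21 W/m².

856 W/m²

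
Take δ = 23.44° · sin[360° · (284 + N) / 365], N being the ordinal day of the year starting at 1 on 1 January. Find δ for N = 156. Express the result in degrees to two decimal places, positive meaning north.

+22.53°

360 × (284 + 156) / 365 = 433.973°; sin(433.973°) = 0.9611.
δ = 23.44 × 0.9611 = 22.528° ≈ +22.53°.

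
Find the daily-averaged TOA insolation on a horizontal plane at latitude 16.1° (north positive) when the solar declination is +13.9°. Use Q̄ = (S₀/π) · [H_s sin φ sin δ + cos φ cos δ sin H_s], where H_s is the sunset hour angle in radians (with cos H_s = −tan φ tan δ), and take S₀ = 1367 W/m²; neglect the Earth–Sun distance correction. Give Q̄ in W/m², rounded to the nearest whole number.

The sunset hour angle satisfies cos H_s = −tan φ tan δ = -0.0714, giving H_s = 94.09°. In radians, H_s = 1.6422.
H_s sin φ sin δ = 1.6422 × 0.2773 × 0.2402 = 0.1094.
cos φ cos δ sin H_s = 0.9608 × 0.9707 × 0.9975 = 0.9303.
Q̄ = (1367/π) × (0.1094 + 0.9303) = 435.13 × 1.0397 = 452.40 W/m².

452 W/m²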